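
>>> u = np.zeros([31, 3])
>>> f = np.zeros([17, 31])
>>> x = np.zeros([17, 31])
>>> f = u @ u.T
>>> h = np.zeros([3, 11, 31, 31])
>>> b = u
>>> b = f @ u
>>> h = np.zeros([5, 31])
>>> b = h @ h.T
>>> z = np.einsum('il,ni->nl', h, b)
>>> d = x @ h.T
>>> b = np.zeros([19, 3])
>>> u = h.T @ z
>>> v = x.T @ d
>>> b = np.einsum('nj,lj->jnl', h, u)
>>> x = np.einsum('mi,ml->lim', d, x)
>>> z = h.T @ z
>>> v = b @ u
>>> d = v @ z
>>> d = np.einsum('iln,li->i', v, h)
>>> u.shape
(31, 31)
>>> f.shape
(31, 31)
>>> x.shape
(31, 5, 17)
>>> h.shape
(5, 31)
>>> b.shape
(31, 5, 31)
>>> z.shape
(31, 31)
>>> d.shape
(31,)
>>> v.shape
(31, 5, 31)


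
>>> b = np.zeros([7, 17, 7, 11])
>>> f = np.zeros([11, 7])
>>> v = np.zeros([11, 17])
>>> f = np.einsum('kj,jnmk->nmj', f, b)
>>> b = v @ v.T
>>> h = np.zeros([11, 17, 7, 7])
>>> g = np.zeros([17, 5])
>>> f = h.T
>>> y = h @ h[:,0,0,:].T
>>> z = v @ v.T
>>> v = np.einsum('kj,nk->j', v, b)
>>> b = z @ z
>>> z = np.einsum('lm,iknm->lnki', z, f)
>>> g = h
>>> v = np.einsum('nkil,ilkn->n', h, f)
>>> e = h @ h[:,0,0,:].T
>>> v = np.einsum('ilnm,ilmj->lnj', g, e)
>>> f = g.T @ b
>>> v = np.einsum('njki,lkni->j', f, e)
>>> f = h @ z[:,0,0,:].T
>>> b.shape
(11, 11)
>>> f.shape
(11, 17, 7, 11)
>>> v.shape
(7,)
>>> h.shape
(11, 17, 7, 7)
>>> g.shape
(11, 17, 7, 7)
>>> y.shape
(11, 17, 7, 11)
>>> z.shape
(11, 17, 7, 7)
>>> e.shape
(11, 17, 7, 11)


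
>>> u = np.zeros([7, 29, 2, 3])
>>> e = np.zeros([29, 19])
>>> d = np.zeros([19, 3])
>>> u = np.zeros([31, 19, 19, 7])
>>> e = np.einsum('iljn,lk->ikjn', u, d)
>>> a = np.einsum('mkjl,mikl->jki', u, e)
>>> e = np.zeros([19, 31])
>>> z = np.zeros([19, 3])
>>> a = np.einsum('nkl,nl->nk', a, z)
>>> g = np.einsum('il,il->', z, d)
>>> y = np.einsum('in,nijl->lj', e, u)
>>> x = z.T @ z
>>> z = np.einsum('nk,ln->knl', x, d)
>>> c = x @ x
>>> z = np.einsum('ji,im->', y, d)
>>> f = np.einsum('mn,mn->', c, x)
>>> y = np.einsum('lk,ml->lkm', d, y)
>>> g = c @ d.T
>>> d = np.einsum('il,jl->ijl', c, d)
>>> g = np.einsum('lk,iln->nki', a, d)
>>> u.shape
(31, 19, 19, 7)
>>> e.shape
(19, 31)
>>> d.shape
(3, 19, 3)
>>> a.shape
(19, 19)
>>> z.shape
()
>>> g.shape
(3, 19, 3)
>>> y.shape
(19, 3, 7)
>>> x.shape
(3, 3)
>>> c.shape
(3, 3)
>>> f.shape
()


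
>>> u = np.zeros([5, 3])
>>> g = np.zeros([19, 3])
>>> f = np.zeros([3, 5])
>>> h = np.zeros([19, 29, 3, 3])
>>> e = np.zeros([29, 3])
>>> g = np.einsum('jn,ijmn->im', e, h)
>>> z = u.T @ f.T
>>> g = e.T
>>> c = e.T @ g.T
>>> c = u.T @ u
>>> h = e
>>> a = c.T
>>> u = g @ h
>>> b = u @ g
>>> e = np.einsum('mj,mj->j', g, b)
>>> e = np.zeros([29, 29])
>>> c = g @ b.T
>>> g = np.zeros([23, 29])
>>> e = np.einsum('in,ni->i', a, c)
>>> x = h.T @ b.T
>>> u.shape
(3, 3)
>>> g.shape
(23, 29)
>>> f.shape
(3, 5)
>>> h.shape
(29, 3)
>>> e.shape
(3,)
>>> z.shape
(3, 3)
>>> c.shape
(3, 3)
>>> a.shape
(3, 3)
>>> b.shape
(3, 29)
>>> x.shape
(3, 3)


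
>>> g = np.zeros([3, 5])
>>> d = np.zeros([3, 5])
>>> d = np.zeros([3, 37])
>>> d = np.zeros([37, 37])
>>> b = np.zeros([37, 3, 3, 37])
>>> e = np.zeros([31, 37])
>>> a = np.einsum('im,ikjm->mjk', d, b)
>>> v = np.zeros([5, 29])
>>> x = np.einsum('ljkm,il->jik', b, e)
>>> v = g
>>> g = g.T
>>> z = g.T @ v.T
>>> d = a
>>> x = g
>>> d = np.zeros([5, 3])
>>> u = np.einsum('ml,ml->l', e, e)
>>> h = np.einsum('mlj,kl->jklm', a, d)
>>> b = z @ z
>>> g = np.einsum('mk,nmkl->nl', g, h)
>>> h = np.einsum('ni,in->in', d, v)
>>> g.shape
(3, 37)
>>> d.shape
(5, 3)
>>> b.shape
(3, 3)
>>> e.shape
(31, 37)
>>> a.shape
(37, 3, 3)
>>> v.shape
(3, 5)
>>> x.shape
(5, 3)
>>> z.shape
(3, 3)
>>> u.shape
(37,)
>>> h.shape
(3, 5)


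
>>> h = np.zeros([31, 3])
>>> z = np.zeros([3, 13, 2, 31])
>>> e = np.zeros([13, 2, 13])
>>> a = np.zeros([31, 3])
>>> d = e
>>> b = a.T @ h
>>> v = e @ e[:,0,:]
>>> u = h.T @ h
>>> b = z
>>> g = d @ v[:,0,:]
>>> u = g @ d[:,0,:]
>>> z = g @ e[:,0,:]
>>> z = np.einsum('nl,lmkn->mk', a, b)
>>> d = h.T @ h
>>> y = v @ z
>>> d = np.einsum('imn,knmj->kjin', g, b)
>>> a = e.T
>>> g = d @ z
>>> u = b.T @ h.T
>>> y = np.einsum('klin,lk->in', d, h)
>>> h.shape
(31, 3)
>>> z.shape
(13, 2)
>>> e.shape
(13, 2, 13)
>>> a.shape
(13, 2, 13)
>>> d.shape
(3, 31, 13, 13)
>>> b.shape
(3, 13, 2, 31)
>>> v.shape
(13, 2, 13)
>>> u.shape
(31, 2, 13, 31)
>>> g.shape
(3, 31, 13, 2)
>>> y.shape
(13, 13)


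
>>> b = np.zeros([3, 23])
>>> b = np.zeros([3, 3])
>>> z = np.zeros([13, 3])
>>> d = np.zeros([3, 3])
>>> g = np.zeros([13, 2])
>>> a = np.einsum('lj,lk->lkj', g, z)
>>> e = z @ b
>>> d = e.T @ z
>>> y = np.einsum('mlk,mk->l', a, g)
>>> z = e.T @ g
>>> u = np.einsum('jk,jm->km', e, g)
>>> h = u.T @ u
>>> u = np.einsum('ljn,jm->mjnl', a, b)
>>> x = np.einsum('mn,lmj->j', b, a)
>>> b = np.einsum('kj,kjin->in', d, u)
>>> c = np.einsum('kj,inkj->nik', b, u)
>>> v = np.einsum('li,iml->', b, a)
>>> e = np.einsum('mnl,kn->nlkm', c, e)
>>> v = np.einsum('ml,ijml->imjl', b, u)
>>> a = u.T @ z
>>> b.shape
(2, 13)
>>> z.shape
(3, 2)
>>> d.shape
(3, 3)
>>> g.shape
(13, 2)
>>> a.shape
(13, 2, 3, 2)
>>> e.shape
(3, 2, 13, 3)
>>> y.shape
(3,)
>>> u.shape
(3, 3, 2, 13)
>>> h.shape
(2, 2)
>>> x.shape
(2,)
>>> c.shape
(3, 3, 2)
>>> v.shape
(3, 2, 3, 13)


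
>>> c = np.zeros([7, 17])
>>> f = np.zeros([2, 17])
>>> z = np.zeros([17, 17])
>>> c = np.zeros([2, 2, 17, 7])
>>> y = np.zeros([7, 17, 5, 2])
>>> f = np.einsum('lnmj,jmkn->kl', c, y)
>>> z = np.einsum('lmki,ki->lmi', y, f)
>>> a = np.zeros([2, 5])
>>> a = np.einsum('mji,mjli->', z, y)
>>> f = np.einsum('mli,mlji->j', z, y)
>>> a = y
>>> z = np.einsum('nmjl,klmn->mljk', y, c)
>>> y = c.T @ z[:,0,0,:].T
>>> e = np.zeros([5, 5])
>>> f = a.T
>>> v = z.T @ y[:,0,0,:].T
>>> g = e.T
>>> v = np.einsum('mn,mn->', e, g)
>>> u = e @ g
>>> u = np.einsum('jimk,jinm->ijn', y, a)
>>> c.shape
(2, 2, 17, 7)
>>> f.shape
(2, 5, 17, 7)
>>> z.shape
(17, 2, 5, 2)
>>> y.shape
(7, 17, 2, 17)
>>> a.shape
(7, 17, 5, 2)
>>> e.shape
(5, 5)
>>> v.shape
()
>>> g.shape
(5, 5)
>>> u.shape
(17, 7, 5)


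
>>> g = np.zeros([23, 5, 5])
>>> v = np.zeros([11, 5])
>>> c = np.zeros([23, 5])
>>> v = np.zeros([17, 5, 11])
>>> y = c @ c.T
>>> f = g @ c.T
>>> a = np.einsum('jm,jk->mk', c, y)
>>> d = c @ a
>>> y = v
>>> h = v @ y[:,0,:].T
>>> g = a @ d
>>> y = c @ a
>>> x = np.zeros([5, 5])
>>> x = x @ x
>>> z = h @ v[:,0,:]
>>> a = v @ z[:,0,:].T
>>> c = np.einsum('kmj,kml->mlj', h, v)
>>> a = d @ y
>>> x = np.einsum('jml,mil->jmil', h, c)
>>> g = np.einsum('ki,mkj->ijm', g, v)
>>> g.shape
(23, 11, 17)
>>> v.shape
(17, 5, 11)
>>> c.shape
(5, 11, 17)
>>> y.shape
(23, 23)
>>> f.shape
(23, 5, 23)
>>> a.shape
(23, 23)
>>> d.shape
(23, 23)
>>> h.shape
(17, 5, 17)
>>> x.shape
(17, 5, 11, 17)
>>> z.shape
(17, 5, 11)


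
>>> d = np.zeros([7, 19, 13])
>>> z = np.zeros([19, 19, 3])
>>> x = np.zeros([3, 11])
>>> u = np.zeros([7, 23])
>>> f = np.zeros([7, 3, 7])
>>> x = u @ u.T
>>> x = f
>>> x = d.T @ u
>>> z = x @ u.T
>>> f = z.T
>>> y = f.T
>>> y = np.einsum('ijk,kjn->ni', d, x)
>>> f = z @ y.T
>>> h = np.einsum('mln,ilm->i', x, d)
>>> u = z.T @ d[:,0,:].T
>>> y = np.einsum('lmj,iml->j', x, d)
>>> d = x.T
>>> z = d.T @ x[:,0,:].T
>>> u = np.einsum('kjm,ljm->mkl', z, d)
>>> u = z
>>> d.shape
(23, 19, 13)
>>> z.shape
(13, 19, 13)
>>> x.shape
(13, 19, 23)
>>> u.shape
(13, 19, 13)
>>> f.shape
(13, 19, 23)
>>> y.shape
(23,)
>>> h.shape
(7,)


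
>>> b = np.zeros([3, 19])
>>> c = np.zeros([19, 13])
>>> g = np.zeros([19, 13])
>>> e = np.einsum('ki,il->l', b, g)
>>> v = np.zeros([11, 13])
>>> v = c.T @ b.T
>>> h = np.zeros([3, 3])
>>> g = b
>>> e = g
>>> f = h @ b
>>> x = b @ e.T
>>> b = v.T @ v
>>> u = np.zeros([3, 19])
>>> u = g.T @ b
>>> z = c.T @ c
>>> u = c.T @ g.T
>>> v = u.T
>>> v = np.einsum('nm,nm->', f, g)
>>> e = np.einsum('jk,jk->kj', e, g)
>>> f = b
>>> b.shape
(3, 3)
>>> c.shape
(19, 13)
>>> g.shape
(3, 19)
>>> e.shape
(19, 3)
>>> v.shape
()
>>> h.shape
(3, 3)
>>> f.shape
(3, 3)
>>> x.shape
(3, 3)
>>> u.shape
(13, 3)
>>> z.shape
(13, 13)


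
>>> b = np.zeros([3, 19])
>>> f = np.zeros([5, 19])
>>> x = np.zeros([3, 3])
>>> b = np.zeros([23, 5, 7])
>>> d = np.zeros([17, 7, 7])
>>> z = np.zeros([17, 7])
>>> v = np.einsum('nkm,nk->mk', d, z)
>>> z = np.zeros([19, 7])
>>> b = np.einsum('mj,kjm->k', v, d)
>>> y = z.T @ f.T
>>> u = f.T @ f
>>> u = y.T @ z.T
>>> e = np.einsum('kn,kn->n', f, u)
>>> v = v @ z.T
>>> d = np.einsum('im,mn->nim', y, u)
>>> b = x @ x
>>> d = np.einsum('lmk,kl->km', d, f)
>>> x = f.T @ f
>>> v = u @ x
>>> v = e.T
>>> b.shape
(3, 3)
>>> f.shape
(5, 19)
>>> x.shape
(19, 19)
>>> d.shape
(5, 7)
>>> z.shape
(19, 7)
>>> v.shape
(19,)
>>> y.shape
(7, 5)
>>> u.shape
(5, 19)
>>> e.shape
(19,)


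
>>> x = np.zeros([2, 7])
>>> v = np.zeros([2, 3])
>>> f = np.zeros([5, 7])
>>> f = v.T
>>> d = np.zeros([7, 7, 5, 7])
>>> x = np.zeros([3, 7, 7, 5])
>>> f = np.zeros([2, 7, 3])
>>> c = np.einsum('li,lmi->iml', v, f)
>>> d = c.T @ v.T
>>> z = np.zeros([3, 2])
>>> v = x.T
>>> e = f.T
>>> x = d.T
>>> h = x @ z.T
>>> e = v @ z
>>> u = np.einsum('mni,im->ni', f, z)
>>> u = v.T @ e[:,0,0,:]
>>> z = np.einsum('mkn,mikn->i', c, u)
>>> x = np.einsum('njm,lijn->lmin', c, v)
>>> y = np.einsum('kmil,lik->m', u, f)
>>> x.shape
(5, 2, 7, 3)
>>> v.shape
(5, 7, 7, 3)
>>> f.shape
(2, 7, 3)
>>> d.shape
(2, 7, 2)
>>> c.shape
(3, 7, 2)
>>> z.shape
(7,)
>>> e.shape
(5, 7, 7, 2)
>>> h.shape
(2, 7, 3)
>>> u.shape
(3, 7, 7, 2)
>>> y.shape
(7,)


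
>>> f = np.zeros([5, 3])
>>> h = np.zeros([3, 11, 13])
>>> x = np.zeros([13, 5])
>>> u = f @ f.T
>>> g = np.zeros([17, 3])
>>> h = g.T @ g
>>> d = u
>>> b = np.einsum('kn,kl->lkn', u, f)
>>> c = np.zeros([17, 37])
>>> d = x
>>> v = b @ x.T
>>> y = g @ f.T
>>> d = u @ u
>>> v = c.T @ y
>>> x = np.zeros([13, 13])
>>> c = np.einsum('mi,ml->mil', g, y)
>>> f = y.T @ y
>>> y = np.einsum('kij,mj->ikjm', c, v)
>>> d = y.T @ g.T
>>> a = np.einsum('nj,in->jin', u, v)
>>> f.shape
(5, 5)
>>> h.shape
(3, 3)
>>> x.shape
(13, 13)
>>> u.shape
(5, 5)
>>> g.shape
(17, 3)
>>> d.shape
(37, 5, 17, 17)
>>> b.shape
(3, 5, 5)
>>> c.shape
(17, 3, 5)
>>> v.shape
(37, 5)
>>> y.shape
(3, 17, 5, 37)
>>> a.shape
(5, 37, 5)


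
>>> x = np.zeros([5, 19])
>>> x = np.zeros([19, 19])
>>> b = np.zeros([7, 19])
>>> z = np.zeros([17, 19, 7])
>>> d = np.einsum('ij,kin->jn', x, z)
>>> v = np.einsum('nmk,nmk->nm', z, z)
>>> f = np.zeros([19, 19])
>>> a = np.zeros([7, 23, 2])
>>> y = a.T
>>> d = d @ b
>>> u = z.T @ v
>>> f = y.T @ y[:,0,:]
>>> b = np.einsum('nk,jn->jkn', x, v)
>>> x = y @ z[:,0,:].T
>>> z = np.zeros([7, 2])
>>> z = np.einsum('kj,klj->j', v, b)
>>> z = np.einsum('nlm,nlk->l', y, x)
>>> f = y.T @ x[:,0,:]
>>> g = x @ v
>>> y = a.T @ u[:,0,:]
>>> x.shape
(2, 23, 17)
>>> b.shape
(17, 19, 19)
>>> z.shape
(23,)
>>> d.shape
(19, 19)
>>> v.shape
(17, 19)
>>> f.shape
(7, 23, 17)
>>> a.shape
(7, 23, 2)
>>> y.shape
(2, 23, 19)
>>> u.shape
(7, 19, 19)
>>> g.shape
(2, 23, 19)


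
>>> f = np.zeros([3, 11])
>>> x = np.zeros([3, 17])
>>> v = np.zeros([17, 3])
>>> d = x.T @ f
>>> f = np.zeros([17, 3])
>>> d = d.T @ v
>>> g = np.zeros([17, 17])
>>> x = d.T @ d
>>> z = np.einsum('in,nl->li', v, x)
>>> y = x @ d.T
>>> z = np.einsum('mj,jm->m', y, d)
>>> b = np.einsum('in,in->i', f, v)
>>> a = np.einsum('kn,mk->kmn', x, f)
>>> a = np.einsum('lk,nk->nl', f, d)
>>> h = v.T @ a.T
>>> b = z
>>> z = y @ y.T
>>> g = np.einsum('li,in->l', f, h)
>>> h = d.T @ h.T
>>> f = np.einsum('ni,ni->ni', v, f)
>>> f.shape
(17, 3)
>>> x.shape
(3, 3)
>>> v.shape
(17, 3)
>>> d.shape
(11, 3)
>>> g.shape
(17,)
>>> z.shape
(3, 3)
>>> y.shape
(3, 11)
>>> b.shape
(3,)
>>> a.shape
(11, 17)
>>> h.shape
(3, 3)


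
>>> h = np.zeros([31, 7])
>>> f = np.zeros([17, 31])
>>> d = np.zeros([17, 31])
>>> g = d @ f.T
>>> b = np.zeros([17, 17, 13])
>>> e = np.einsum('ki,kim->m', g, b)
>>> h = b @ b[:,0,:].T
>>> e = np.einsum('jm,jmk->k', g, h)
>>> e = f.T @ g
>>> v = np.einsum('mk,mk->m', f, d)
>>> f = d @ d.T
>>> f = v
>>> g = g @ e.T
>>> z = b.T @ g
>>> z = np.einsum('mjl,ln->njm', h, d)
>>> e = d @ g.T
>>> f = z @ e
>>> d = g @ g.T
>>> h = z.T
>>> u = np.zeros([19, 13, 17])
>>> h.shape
(17, 17, 31)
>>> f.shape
(31, 17, 17)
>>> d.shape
(17, 17)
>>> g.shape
(17, 31)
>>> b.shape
(17, 17, 13)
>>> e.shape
(17, 17)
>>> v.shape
(17,)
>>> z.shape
(31, 17, 17)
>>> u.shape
(19, 13, 17)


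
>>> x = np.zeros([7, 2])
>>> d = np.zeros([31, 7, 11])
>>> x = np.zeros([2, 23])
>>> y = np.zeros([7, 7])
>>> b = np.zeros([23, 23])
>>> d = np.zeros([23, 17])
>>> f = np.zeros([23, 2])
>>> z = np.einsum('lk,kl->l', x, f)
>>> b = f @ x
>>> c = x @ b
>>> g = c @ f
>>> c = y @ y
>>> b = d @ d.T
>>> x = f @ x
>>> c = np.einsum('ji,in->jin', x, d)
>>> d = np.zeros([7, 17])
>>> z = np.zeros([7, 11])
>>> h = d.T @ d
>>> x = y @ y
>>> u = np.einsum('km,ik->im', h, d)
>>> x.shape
(7, 7)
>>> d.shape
(7, 17)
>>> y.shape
(7, 7)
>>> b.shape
(23, 23)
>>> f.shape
(23, 2)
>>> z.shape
(7, 11)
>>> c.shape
(23, 23, 17)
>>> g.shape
(2, 2)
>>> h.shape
(17, 17)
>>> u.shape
(7, 17)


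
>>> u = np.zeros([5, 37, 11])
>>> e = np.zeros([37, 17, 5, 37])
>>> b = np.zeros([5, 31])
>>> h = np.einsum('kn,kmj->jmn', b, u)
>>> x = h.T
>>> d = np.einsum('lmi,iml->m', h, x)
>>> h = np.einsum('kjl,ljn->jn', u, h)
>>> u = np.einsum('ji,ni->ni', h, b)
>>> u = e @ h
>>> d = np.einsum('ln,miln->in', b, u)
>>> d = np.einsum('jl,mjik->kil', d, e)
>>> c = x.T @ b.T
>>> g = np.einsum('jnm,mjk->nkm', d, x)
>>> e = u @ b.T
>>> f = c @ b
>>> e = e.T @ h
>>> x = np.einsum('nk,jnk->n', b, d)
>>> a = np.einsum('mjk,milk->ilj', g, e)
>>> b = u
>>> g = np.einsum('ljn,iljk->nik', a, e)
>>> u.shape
(37, 17, 5, 31)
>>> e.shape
(5, 5, 17, 31)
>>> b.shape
(37, 17, 5, 31)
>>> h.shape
(37, 31)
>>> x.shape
(5,)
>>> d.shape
(37, 5, 31)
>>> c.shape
(11, 37, 5)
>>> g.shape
(11, 5, 31)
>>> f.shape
(11, 37, 31)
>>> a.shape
(5, 17, 11)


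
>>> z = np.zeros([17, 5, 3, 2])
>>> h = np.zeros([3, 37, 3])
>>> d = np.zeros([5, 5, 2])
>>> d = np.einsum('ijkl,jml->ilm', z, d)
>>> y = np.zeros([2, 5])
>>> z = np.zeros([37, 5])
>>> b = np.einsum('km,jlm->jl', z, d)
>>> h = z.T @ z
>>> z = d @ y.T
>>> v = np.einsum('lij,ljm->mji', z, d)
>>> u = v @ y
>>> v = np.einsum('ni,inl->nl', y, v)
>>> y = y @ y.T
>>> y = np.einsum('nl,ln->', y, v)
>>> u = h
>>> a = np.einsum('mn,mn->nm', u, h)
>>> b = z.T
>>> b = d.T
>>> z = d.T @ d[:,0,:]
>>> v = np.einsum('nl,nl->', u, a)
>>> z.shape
(5, 2, 5)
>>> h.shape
(5, 5)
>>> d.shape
(17, 2, 5)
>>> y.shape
()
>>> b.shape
(5, 2, 17)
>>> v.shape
()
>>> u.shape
(5, 5)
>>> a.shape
(5, 5)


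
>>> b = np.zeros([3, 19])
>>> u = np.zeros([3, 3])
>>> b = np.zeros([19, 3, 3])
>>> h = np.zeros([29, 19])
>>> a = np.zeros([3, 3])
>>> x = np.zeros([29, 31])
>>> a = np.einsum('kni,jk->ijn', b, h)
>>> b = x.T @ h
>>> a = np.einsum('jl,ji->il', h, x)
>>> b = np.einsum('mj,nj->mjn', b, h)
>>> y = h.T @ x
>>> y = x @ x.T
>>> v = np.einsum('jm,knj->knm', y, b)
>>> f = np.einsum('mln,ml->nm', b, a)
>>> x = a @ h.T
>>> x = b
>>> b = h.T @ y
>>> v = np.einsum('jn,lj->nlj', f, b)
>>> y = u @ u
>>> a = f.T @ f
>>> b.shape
(19, 29)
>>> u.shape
(3, 3)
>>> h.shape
(29, 19)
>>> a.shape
(31, 31)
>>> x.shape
(31, 19, 29)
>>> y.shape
(3, 3)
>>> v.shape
(31, 19, 29)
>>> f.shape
(29, 31)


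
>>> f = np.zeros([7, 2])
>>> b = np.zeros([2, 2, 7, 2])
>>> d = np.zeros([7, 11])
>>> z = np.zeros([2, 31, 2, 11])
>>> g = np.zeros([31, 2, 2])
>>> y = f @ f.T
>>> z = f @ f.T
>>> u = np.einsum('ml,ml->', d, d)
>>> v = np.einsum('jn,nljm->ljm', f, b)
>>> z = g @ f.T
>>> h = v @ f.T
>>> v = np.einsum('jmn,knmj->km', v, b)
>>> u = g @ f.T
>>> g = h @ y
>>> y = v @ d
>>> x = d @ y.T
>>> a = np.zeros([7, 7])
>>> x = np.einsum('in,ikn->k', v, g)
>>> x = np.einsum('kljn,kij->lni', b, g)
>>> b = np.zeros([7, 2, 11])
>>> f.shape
(7, 2)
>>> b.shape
(7, 2, 11)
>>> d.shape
(7, 11)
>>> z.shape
(31, 2, 7)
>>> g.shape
(2, 7, 7)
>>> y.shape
(2, 11)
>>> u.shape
(31, 2, 7)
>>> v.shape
(2, 7)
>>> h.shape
(2, 7, 7)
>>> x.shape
(2, 2, 7)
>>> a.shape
(7, 7)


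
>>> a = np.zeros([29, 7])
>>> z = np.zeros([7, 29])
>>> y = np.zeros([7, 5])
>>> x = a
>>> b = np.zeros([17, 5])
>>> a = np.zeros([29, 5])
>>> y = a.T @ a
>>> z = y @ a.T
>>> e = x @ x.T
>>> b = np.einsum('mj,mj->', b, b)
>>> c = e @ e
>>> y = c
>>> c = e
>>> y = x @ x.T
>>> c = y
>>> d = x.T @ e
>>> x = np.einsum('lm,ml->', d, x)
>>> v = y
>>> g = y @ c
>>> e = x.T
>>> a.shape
(29, 5)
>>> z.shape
(5, 29)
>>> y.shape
(29, 29)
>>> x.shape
()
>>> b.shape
()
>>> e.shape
()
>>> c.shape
(29, 29)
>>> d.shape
(7, 29)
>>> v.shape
(29, 29)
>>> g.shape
(29, 29)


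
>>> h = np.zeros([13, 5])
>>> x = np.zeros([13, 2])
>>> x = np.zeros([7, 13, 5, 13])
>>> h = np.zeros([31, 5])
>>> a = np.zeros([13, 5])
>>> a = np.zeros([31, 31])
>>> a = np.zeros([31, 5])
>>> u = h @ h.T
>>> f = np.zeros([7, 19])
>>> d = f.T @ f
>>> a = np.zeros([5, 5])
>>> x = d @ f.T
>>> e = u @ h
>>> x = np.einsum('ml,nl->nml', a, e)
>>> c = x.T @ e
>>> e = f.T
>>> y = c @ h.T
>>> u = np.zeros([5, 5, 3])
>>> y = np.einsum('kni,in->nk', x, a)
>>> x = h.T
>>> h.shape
(31, 5)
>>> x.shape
(5, 31)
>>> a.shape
(5, 5)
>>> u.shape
(5, 5, 3)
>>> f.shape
(7, 19)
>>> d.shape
(19, 19)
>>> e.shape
(19, 7)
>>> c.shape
(5, 5, 5)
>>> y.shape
(5, 31)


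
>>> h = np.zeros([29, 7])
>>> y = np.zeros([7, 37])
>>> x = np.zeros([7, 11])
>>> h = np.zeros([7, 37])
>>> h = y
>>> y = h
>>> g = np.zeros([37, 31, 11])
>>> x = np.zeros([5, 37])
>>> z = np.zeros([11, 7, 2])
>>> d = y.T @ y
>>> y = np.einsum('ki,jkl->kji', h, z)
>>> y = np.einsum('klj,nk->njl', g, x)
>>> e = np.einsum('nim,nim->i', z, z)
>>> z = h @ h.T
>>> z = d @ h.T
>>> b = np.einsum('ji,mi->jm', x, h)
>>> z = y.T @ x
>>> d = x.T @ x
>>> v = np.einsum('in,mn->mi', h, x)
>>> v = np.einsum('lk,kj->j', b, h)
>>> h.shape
(7, 37)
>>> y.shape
(5, 11, 31)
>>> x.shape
(5, 37)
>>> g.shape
(37, 31, 11)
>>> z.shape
(31, 11, 37)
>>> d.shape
(37, 37)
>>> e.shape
(7,)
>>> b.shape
(5, 7)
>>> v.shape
(37,)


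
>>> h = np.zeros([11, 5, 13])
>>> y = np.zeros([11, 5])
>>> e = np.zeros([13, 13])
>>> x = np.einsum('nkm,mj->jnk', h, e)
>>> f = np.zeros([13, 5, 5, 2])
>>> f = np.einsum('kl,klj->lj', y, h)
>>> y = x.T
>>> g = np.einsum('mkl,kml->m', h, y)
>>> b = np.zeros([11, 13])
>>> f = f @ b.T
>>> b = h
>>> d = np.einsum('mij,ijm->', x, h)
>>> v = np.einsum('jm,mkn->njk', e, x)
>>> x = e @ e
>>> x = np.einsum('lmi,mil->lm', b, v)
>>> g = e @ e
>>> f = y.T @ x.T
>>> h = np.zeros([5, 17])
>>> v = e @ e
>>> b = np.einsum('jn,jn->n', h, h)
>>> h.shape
(5, 17)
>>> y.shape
(5, 11, 13)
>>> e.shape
(13, 13)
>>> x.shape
(11, 5)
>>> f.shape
(13, 11, 11)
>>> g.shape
(13, 13)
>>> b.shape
(17,)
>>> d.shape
()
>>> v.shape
(13, 13)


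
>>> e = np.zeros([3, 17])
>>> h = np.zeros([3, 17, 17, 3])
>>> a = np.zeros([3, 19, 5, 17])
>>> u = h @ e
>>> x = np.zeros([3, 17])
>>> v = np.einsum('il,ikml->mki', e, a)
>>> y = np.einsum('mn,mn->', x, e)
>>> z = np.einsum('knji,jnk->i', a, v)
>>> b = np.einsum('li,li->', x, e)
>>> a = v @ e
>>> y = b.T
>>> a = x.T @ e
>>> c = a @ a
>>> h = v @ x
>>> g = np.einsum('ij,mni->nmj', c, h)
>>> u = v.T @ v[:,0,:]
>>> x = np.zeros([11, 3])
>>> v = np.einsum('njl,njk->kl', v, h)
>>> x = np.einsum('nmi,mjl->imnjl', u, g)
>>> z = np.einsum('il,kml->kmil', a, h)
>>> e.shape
(3, 17)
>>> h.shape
(5, 19, 17)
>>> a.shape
(17, 17)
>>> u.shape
(3, 19, 3)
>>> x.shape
(3, 19, 3, 5, 17)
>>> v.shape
(17, 3)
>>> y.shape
()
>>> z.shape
(5, 19, 17, 17)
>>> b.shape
()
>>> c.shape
(17, 17)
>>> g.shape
(19, 5, 17)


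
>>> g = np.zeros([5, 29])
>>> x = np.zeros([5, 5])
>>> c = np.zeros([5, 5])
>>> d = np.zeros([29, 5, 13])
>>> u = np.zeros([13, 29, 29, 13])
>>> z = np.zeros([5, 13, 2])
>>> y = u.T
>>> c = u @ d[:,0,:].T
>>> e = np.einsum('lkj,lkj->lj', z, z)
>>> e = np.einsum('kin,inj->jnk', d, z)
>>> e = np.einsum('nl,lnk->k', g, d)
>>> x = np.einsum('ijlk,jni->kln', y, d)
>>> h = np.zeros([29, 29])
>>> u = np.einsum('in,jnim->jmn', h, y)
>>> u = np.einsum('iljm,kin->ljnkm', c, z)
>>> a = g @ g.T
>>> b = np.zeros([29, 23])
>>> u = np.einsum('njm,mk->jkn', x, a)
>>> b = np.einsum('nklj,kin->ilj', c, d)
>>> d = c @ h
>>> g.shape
(5, 29)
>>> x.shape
(13, 29, 5)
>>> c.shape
(13, 29, 29, 29)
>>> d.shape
(13, 29, 29, 29)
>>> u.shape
(29, 5, 13)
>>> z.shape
(5, 13, 2)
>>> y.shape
(13, 29, 29, 13)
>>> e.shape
(13,)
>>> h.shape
(29, 29)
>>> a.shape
(5, 5)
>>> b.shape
(5, 29, 29)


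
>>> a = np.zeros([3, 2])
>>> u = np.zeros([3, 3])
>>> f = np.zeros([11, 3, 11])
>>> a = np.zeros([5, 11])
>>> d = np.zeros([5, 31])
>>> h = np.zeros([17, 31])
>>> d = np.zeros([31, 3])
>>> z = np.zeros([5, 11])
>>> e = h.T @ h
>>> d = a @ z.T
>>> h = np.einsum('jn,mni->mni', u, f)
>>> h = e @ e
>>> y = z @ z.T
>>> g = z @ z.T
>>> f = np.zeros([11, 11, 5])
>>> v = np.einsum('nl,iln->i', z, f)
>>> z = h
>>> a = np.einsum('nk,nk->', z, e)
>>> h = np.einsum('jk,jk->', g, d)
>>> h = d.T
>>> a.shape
()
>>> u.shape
(3, 3)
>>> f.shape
(11, 11, 5)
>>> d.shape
(5, 5)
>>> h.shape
(5, 5)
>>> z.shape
(31, 31)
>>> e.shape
(31, 31)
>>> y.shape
(5, 5)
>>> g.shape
(5, 5)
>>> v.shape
(11,)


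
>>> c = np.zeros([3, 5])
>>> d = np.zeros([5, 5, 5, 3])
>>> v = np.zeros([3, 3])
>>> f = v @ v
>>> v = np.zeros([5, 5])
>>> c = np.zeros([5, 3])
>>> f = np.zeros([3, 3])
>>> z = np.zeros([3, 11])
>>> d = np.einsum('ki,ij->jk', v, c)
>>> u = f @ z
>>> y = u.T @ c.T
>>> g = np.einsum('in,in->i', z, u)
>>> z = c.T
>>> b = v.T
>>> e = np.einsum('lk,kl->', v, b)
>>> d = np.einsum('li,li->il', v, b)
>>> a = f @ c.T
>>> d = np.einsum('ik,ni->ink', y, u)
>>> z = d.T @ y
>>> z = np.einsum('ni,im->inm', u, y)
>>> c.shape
(5, 3)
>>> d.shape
(11, 3, 5)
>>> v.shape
(5, 5)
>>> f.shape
(3, 3)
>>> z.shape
(11, 3, 5)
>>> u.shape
(3, 11)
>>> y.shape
(11, 5)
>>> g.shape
(3,)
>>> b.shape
(5, 5)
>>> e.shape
()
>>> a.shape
(3, 5)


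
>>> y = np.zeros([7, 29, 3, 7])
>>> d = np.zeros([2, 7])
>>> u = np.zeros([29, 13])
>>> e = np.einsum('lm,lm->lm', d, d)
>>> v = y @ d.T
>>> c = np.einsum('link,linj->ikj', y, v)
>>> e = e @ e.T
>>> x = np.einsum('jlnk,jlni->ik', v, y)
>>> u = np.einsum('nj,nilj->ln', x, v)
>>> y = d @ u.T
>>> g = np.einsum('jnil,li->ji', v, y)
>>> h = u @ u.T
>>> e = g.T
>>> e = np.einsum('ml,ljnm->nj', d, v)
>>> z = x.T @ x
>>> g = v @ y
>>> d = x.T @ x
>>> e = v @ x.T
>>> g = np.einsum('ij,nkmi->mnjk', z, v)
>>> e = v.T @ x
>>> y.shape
(2, 3)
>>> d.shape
(2, 2)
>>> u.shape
(3, 7)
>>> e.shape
(2, 3, 29, 2)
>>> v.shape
(7, 29, 3, 2)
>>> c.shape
(29, 7, 2)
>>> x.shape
(7, 2)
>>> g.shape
(3, 7, 2, 29)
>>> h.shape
(3, 3)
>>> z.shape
(2, 2)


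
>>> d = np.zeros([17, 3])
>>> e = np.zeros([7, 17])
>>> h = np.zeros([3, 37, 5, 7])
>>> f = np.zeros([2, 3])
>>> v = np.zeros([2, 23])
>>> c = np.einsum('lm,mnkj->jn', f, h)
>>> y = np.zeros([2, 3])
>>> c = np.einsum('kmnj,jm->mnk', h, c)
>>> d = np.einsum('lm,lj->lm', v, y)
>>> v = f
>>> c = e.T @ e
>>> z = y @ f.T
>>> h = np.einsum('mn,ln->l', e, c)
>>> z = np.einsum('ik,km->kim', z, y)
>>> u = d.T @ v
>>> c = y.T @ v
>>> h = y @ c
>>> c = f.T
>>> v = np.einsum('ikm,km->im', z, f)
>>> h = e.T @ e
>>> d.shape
(2, 23)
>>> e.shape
(7, 17)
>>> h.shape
(17, 17)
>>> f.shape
(2, 3)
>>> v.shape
(2, 3)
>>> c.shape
(3, 2)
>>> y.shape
(2, 3)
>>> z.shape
(2, 2, 3)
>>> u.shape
(23, 3)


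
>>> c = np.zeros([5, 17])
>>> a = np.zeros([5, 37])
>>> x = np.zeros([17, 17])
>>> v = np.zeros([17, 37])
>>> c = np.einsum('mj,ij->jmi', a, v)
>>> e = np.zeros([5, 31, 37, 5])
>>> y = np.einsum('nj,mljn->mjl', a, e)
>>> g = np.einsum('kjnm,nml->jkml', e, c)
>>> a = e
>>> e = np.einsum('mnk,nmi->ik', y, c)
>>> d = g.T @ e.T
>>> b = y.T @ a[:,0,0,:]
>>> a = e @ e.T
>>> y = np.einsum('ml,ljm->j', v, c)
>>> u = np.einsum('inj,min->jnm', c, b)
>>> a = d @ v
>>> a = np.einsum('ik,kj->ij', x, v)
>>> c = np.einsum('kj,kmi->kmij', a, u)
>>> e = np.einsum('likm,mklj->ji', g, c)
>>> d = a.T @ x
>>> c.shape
(17, 5, 31, 37)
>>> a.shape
(17, 37)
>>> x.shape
(17, 17)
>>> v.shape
(17, 37)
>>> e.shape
(37, 5)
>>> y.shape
(5,)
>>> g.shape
(31, 5, 5, 17)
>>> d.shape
(37, 17)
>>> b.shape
(31, 37, 5)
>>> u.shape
(17, 5, 31)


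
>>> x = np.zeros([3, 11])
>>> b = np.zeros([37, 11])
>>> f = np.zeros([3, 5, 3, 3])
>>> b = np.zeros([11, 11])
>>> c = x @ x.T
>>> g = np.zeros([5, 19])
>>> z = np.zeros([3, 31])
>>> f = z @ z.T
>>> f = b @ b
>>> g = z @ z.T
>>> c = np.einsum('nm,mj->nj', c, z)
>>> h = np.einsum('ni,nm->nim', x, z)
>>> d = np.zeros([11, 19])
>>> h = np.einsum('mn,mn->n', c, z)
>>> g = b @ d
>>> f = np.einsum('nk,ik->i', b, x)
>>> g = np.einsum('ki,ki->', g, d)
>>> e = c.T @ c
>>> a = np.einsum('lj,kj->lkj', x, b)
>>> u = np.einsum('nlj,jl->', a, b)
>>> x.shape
(3, 11)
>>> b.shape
(11, 11)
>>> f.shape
(3,)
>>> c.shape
(3, 31)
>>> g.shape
()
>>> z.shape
(3, 31)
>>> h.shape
(31,)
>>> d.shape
(11, 19)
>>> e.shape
(31, 31)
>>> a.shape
(3, 11, 11)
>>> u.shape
()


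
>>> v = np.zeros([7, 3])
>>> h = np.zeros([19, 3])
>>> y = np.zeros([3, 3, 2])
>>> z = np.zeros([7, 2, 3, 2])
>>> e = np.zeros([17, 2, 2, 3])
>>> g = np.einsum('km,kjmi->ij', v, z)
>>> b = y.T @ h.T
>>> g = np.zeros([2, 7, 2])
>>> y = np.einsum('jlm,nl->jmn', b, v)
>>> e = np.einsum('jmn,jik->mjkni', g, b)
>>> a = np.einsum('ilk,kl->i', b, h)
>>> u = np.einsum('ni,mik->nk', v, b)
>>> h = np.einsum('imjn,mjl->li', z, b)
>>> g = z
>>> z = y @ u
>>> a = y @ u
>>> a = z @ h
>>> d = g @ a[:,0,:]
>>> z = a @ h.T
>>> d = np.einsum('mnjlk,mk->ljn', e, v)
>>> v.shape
(7, 3)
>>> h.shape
(19, 7)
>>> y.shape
(2, 19, 7)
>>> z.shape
(2, 19, 19)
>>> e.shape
(7, 2, 19, 2, 3)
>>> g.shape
(7, 2, 3, 2)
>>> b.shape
(2, 3, 19)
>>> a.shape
(2, 19, 7)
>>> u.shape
(7, 19)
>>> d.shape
(2, 19, 2)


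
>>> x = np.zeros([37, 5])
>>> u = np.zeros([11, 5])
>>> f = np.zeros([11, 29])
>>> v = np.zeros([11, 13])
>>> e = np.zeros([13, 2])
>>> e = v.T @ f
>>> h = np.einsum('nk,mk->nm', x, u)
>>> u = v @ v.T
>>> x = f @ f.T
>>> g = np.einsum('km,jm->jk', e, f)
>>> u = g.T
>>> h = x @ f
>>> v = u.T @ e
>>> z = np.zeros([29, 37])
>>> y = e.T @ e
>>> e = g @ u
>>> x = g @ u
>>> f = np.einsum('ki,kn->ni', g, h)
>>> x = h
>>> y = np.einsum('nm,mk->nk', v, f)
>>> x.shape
(11, 29)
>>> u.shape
(13, 11)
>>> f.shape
(29, 13)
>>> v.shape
(11, 29)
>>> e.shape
(11, 11)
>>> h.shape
(11, 29)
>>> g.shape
(11, 13)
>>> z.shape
(29, 37)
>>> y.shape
(11, 13)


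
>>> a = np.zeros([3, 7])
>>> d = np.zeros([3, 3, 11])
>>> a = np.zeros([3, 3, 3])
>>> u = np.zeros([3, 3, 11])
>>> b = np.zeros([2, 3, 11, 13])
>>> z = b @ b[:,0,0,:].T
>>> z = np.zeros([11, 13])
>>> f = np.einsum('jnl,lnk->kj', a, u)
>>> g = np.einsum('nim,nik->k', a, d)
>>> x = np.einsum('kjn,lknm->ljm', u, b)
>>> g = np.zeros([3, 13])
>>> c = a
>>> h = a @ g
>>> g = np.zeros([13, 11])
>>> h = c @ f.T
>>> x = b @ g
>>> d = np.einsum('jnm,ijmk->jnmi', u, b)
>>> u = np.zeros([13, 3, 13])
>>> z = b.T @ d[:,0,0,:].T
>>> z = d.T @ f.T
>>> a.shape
(3, 3, 3)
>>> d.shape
(3, 3, 11, 2)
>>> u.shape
(13, 3, 13)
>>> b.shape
(2, 3, 11, 13)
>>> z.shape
(2, 11, 3, 11)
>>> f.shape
(11, 3)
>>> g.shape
(13, 11)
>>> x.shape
(2, 3, 11, 11)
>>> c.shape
(3, 3, 3)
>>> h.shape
(3, 3, 11)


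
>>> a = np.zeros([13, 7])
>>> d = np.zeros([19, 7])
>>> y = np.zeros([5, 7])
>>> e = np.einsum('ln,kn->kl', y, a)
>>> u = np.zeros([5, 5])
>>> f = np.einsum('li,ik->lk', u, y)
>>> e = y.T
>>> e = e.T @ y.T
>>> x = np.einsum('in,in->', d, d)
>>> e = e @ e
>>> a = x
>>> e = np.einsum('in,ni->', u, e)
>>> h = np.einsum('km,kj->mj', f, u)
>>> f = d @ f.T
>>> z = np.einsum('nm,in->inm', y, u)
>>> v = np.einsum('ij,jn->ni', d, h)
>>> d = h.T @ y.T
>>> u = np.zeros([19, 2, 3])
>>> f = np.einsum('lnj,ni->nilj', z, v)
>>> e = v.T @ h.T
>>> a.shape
()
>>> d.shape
(5, 5)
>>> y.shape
(5, 7)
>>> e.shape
(19, 7)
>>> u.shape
(19, 2, 3)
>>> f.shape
(5, 19, 5, 7)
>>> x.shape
()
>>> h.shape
(7, 5)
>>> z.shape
(5, 5, 7)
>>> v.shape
(5, 19)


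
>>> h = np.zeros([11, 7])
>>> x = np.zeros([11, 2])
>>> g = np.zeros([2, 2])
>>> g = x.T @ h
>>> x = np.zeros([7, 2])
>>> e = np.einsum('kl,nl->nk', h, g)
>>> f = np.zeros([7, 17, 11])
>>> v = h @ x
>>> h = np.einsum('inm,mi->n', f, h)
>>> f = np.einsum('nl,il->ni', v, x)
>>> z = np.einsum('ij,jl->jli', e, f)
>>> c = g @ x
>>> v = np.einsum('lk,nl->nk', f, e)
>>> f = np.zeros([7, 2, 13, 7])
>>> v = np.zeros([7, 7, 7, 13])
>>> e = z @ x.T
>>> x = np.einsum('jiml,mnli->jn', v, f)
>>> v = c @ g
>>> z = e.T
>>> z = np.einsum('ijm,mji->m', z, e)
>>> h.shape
(17,)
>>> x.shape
(7, 2)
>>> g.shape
(2, 7)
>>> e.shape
(11, 7, 7)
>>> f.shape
(7, 2, 13, 7)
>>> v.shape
(2, 7)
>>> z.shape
(11,)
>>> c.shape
(2, 2)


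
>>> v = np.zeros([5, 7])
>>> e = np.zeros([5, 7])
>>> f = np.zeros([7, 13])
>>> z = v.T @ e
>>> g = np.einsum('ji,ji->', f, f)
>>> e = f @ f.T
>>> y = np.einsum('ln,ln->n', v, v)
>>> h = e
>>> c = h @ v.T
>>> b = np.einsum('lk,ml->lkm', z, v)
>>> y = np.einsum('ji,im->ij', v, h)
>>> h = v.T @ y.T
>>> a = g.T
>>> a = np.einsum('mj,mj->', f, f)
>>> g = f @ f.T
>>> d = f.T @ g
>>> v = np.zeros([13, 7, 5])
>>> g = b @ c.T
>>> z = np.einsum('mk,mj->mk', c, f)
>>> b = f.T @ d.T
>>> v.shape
(13, 7, 5)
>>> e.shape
(7, 7)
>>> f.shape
(7, 13)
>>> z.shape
(7, 5)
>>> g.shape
(7, 7, 7)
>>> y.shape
(7, 5)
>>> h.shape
(7, 7)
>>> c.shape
(7, 5)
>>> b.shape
(13, 13)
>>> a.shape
()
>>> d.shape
(13, 7)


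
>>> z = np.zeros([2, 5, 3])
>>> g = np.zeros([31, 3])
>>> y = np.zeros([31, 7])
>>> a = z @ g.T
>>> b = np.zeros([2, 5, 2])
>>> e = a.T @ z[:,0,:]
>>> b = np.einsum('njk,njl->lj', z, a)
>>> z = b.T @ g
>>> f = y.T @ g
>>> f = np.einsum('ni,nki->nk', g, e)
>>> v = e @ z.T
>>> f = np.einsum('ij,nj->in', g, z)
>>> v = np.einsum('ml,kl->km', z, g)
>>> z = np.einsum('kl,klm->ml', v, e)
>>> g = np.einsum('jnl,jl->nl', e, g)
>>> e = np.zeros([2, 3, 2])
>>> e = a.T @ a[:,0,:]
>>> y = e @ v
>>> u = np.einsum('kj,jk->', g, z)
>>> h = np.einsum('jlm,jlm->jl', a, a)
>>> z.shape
(3, 5)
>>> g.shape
(5, 3)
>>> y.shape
(31, 5, 5)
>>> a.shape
(2, 5, 31)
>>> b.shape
(31, 5)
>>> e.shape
(31, 5, 31)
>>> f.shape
(31, 5)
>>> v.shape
(31, 5)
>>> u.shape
()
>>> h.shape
(2, 5)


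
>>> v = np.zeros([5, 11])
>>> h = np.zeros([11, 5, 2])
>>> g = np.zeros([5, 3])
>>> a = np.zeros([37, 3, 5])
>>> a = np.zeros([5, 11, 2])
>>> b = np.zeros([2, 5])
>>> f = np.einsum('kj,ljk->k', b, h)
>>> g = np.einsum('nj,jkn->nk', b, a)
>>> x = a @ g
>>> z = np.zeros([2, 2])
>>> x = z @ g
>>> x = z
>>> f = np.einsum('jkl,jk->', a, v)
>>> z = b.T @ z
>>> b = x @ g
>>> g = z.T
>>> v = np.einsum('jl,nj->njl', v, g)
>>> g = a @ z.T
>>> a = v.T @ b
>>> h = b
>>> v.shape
(2, 5, 11)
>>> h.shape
(2, 11)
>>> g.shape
(5, 11, 5)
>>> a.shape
(11, 5, 11)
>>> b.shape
(2, 11)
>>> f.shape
()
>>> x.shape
(2, 2)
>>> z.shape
(5, 2)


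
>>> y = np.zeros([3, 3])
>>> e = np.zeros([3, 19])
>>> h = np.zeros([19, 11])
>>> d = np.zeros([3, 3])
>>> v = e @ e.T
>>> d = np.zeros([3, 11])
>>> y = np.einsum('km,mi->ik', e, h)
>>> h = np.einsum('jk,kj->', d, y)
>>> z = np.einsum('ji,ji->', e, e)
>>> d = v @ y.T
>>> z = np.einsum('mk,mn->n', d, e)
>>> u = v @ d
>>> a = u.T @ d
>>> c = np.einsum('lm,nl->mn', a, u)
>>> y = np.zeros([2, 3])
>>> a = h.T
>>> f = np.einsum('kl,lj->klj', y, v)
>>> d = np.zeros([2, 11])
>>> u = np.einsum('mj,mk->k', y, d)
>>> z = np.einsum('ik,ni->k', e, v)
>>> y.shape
(2, 3)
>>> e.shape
(3, 19)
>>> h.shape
()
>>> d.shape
(2, 11)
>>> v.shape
(3, 3)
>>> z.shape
(19,)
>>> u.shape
(11,)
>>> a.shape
()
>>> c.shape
(11, 3)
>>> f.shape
(2, 3, 3)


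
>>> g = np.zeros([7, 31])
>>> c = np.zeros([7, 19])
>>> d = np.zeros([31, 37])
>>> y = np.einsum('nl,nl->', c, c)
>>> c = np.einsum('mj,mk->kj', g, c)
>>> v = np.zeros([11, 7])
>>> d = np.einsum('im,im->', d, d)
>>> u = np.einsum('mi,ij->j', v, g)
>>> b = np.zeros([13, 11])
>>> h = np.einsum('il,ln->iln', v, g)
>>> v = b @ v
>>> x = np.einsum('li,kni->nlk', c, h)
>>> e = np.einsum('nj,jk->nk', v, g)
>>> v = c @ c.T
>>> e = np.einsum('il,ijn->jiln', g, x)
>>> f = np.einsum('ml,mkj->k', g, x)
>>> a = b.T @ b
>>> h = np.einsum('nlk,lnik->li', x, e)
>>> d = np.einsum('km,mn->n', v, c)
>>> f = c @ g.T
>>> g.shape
(7, 31)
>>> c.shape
(19, 31)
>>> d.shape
(31,)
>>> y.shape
()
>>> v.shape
(19, 19)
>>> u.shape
(31,)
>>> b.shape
(13, 11)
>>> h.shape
(19, 31)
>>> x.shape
(7, 19, 11)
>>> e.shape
(19, 7, 31, 11)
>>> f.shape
(19, 7)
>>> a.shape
(11, 11)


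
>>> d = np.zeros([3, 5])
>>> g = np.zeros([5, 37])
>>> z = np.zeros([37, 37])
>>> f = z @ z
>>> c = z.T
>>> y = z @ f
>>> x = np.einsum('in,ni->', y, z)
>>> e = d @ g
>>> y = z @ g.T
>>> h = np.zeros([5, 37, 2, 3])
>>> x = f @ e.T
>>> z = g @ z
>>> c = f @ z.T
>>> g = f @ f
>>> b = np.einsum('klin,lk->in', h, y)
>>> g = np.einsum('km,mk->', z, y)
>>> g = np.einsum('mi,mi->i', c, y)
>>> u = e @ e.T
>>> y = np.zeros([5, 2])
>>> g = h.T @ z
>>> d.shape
(3, 5)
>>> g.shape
(3, 2, 37, 37)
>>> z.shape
(5, 37)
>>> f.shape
(37, 37)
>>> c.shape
(37, 5)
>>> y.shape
(5, 2)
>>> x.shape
(37, 3)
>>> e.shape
(3, 37)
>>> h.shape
(5, 37, 2, 3)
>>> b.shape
(2, 3)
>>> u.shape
(3, 3)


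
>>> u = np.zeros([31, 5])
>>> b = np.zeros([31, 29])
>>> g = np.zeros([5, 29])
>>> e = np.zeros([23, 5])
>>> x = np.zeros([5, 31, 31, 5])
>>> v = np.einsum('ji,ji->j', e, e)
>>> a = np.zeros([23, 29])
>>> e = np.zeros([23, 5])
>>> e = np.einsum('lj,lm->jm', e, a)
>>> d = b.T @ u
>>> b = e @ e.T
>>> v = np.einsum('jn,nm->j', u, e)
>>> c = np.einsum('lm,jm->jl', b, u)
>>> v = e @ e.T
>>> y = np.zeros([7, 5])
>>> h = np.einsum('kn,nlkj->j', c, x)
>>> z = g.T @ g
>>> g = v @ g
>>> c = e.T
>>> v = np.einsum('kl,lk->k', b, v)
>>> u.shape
(31, 5)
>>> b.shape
(5, 5)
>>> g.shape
(5, 29)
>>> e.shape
(5, 29)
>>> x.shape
(5, 31, 31, 5)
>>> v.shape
(5,)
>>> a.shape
(23, 29)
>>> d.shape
(29, 5)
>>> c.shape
(29, 5)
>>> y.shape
(7, 5)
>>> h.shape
(5,)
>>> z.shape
(29, 29)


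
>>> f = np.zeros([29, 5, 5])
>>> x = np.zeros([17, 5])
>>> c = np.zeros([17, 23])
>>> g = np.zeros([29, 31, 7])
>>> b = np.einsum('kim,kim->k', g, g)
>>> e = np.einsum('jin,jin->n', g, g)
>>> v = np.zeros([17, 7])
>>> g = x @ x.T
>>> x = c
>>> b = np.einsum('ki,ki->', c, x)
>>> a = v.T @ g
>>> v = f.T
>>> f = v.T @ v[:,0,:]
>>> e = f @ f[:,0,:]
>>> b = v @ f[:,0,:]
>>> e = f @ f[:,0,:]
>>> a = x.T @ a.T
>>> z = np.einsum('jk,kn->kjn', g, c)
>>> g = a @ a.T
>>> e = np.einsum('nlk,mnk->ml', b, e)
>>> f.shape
(29, 5, 29)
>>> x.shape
(17, 23)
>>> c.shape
(17, 23)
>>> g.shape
(23, 23)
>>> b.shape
(5, 5, 29)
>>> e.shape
(29, 5)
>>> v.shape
(5, 5, 29)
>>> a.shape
(23, 7)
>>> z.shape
(17, 17, 23)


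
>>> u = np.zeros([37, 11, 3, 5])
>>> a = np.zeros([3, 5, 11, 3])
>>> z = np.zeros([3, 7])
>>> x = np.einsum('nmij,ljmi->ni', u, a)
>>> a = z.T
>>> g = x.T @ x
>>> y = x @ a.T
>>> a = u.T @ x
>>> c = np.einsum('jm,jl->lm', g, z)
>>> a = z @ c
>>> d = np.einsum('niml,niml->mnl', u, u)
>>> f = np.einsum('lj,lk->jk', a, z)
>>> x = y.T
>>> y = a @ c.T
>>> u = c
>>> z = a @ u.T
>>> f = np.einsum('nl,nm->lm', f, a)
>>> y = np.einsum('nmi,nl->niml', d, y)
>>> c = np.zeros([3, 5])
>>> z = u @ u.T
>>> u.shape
(7, 3)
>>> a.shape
(3, 3)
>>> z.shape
(7, 7)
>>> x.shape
(7, 37)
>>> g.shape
(3, 3)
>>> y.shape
(3, 5, 37, 7)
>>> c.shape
(3, 5)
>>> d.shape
(3, 37, 5)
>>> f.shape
(7, 3)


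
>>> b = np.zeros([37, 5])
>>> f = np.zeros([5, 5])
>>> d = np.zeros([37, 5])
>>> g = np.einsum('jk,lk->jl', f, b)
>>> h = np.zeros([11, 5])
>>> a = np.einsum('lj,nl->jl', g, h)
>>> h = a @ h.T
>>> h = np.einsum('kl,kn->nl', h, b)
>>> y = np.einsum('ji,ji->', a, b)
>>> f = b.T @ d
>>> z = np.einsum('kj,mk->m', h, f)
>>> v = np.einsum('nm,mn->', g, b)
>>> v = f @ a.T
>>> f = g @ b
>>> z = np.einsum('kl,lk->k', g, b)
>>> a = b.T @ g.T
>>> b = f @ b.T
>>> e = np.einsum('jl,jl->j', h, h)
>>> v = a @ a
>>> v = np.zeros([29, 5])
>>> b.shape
(5, 37)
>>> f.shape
(5, 5)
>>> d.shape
(37, 5)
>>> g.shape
(5, 37)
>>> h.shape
(5, 11)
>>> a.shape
(5, 5)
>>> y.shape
()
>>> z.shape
(5,)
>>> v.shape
(29, 5)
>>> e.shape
(5,)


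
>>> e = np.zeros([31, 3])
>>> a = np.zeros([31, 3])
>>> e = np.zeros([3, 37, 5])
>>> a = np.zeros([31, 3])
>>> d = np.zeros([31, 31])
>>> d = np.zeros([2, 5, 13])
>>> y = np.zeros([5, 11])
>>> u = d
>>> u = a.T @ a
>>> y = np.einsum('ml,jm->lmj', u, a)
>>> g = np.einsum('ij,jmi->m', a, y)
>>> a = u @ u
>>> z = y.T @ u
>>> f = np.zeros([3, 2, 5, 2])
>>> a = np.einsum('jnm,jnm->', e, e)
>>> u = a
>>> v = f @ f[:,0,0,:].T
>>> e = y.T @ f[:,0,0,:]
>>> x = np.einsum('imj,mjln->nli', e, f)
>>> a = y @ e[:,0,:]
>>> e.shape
(31, 3, 2)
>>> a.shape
(3, 3, 2)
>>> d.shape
(2, 5, 13)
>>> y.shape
(3, 3, 31)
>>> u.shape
()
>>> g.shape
(3,)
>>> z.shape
(31, 3, 3)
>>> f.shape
(3, 2, 5, 2)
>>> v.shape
(3, 2, 5, 3)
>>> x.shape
(2, 5, 31)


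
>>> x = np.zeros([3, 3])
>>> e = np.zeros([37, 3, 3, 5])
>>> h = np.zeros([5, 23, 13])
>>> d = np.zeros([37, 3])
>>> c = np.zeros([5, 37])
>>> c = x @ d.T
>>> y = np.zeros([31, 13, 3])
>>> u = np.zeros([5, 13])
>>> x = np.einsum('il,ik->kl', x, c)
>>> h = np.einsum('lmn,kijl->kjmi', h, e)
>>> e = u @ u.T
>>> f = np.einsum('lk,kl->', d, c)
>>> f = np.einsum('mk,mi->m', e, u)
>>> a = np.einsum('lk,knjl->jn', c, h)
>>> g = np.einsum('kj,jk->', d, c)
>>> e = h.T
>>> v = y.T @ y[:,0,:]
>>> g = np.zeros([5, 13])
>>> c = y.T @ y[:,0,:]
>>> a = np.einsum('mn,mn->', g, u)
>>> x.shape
(37, 3)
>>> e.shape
(3, 23, 3, 37)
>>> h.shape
(37, 3, 23, 3)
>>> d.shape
(37, 3)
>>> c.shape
(3, 13, 3)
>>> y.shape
(31, 13, 3)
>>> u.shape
(5, 13)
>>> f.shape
(5,)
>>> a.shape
()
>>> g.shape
(5, 13)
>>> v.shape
(3, 13, 3)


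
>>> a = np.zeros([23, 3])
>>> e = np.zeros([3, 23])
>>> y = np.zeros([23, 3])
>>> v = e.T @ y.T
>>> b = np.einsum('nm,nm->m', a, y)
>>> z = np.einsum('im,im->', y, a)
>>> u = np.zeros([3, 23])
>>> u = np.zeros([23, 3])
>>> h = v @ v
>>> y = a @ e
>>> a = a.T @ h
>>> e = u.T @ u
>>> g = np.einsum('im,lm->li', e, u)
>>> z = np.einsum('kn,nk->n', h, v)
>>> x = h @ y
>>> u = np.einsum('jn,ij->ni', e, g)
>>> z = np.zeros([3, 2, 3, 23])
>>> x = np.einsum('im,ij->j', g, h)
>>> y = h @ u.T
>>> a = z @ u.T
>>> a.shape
(3, 2, 3, 3)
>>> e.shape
(3, 3)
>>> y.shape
(23, 3)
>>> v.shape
(23, 23)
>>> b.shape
(3,)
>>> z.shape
(3, 2, 3, 23)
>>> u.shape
(3, 23)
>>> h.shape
(23, 23)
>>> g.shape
(23, 3)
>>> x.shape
(23,)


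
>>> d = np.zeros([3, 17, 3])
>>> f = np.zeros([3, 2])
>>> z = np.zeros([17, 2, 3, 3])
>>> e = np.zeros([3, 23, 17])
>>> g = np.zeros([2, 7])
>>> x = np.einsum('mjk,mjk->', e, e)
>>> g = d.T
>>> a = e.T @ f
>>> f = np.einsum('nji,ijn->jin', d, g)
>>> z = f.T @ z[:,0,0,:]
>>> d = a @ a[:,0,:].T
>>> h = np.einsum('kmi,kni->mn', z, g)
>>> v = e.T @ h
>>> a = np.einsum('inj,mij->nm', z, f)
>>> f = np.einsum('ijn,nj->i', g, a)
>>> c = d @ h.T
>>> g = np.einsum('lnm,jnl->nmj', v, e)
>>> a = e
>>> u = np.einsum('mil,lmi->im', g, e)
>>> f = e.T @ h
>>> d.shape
(17, 23, 17)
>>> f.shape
(17, 23, 17)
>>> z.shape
(3, 3, 3)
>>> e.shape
(3, 23, 17)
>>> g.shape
(23, 17, 3)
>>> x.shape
()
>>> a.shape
(3, 23, 17)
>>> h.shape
(3, 17)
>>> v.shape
(17, 23, 17)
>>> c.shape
(17, 23, 3)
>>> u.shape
(17, 23)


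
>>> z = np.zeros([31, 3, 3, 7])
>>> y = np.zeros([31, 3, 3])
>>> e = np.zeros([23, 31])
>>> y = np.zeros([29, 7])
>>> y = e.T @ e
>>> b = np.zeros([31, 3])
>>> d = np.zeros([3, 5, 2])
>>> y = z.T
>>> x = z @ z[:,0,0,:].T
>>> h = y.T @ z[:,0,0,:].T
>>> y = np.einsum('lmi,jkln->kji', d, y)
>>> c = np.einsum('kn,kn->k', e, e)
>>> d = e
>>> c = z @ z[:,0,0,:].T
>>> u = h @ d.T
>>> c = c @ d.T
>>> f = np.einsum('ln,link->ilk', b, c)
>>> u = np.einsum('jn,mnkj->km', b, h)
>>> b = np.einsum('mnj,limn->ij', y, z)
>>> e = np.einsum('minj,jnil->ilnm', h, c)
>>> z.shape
(31, 3, 3, 7)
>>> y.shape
(3, 7, 2)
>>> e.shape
(3, 23, 3, 31)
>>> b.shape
(3, 2)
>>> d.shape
(23, 31)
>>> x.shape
(31, 3, 3, 31)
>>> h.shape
(31, 3, 3, 31)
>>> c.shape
(31, 3, 3, 23)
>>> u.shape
(3, 31)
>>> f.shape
(3, 31, 23)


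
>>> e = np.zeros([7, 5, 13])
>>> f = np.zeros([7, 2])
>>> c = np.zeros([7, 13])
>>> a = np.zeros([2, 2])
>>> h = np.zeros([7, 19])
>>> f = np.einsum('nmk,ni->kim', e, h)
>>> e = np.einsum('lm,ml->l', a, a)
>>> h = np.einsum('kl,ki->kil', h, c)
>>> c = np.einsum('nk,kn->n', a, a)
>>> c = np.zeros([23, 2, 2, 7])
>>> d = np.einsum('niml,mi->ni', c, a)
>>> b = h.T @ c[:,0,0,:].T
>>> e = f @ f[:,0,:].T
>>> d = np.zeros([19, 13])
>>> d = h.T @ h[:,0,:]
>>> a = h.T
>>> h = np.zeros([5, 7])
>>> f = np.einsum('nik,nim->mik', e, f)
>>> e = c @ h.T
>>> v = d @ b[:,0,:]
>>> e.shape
(23, 2, 2, 5)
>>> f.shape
(5, 19, 13)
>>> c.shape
(23, 2, 2, 7)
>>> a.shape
(19, 13, 7)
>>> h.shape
(5, 7)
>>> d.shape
(19, 13, 19)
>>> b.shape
(19, 13, 23)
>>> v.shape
(19, 13, 23)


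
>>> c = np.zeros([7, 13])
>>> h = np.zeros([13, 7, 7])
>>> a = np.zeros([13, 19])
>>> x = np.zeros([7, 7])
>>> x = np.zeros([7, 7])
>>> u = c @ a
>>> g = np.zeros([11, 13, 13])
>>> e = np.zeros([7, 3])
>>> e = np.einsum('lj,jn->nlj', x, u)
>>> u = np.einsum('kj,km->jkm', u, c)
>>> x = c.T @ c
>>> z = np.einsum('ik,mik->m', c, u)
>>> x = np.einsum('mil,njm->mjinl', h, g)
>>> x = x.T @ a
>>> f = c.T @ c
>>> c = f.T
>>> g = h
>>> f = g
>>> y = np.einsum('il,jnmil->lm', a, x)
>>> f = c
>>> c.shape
(13, 13)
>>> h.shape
(13, 7, 7)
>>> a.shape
(13, 19)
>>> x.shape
(7, 11, 7, 13, 19)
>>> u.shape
(19, 7, 13)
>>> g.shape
(13, 7, 7)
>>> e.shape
(19, 7, 7)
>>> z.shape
(19,)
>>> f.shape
(13, 13)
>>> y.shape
(19, 7)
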